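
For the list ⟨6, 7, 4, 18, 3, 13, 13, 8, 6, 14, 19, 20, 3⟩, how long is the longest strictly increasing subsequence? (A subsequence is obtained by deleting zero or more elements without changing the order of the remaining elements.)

One longest increasing subsequence is 6, 7, 13, 14, 19, 20 (positions 1,2,6,10,11,12), of length 6; no longer one exists.

6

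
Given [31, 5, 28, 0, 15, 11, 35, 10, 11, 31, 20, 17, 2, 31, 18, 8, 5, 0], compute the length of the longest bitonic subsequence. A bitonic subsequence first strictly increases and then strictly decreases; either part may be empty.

9

One longest bitonic subsequence is 5, 28, 35, 31, 20, 18, 8, 5, 0 (positions 2,3,7,10,11,15,16,17,18): it rises to 35 then falls. Length 9 is optimal.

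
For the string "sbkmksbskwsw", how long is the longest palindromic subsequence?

7

Using dp[i][j] = 2 + dp[i+1][j−1] if the ends match, else max(dp[i+1][j], dp[i][j−1]):
dp[1][12] = 7. A witness is sksbsks at positions 1,5,6,7,8,9,11.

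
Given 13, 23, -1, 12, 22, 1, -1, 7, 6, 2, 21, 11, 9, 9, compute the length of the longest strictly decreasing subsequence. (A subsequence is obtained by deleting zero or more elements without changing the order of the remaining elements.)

5

Let dp[i] be the longest decreasing subsequence ending at position i. Then dp = [1, 1, 2, 2, 2, 3, 4, 3, 4, 5, 3, 4, 5, 5].
The maximum is 5; one witness is 13, 12, 7, 6, 2 at positions 1,4,8,9,10.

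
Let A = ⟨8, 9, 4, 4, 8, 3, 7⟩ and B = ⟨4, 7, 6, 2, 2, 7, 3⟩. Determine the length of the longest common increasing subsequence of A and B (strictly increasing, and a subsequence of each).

2

For each value that appears in both, track the longest common increasing run ending there.
The best achievable length is 2; one witness is 4, 7 (A-positions 3,7, B-positions 1,2).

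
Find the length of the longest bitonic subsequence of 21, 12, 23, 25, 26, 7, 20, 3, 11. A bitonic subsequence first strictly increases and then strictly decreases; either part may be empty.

Let inc[i] be the LIS ending at i and dec[i] the longest strictly decreasing subsequence starting at i. inc = [1, 1, 2, 3, 4, 1, 2, 1, 2], dec = [4, 3, 3, 3, 3, 2, 2, 1, 1].
max_i inc[i]+dec[i]−1 = 6, with one witness 21, 23, 25, 26, 20, 11.

6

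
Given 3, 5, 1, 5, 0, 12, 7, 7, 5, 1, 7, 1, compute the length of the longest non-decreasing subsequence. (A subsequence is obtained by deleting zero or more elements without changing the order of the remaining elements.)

Scanning left to right, the best length ending at each element is: 3→1, 5→2, 1→1, 5→3, 0→1, 12→4, 7→4, 7→5, 5→4, 1→2, 7→6, 1→3.
So the longest non-decreasing subsequence has length 6, e.g. 3, 5, 5, 7, 7, 7.

6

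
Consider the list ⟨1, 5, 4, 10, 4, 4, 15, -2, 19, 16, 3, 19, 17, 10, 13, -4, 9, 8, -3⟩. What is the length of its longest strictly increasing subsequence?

6

Let dp[i] be the longest increasing subsequence ending at position i. Then dp = [1, 2, 2, 3, 2, 2, 4, 1, 5, 5, 2, 6, 6, 3, 4, 1, 3, 3, 2].
The maximum is 6; one witness is 1, 5, 10, 15, 16, 19 at positions 1,2,4,7,10,12.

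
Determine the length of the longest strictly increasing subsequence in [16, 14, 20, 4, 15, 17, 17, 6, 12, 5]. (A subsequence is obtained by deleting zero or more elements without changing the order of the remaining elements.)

One longest increasing subsequence is 14, 15, 17 (positions 2,5,6), of length 3; no longer one exists.

3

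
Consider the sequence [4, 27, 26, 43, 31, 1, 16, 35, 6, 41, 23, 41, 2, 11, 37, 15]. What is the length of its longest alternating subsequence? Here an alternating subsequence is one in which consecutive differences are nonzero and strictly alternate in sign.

A longest alternating subsequence is 4, 27, 26, 43, 1, 16, 6, 41, 23, 41, 2, 37, 15 (positions 1,2,3,4,6,7,9,10,11,12,13,15,16); its 12 consecutive differences strictly alternate in sign, and length 13 is optimal.

13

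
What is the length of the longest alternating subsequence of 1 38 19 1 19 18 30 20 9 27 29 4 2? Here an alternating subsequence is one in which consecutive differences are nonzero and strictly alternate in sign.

Track the best alternating length ending on an up-step vs a down-step at each position: up/down = 1/1, 2/1, 2/3, 1/3, 4/3, 4/5, 6/3, 6/7, 4/7, 8/7, 8/7, 4/9, 4/9.
The maximum over both is 9; one such subsequence is 1, 38, 1, 19, 18, 30, 20, 27, 4.

9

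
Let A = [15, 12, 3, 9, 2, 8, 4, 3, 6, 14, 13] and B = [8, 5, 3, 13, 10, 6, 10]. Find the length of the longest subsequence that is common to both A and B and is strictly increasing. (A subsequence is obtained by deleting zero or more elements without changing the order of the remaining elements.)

A longest common strictly increasing subsequence is 8, 13 (length 2); it appears in order in both A and B, and no longer such subsequence exists.

2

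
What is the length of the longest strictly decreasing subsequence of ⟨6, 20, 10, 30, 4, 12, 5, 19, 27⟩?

One longest decreasing subsequence is 20, 10, 4 (positions 2,3,5), of length 3; no longer one exists.

3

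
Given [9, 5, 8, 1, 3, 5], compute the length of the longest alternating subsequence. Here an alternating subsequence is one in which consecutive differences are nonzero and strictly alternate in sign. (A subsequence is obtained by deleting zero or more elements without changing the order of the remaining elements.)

Track the best alternating length ending on an up-step vs a down-step at each position: up/down = 1/1, 1/2, 3/2, 1/4, 5/4, 5/4.
The maximum over both is 5; one such subsequence is 9, 5, 8, 1, 3.

5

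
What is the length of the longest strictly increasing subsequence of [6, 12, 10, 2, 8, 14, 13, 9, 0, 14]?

4

Let dp[i] be the longest increasing subsequence ending at position i. Then dp = [1, 2, 2, 1, 2, 3, 3, 3, 1, 4].
The maximum is 4; one witness is 6, 12, 13, 14 at positions 1,2,7,10.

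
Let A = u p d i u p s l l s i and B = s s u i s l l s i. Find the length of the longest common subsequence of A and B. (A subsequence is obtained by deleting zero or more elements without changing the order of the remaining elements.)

7

A longest common subsequence is uisllsi (length 7); the LCS DP confirms no longer common subsequence exists.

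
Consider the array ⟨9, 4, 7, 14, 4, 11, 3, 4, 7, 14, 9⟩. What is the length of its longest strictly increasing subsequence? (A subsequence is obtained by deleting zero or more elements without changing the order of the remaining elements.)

4

One longest increasing subsequence is 4, 7, 11, 14 (positions 2,3,6,10), of length 4; no longer one exists.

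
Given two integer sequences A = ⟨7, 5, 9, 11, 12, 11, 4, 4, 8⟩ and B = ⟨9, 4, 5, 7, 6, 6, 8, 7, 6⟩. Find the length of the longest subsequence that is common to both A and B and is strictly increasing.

For each value that appears in both, track the longest common increasing run ending there.
The best achievable length is 2; one witness is 4, 8 (A-positions 7,9, B-positions 2,7).

2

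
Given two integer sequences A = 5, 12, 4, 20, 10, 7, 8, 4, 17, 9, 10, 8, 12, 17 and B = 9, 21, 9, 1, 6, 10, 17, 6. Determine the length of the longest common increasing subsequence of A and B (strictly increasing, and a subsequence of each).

3

A longest common strictly increasing subsequence is 9, 10, 17 (length 3); it appears in order in both A and B, and no longer such subsequence exists.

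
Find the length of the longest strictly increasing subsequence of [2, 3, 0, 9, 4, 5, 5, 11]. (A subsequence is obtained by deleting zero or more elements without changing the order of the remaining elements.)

Let dp[i] be the longest increasing subsequence ending at position i. Then dp = [1, 2, 1, 3, 3, 4, 4, 5].
The maximum is 5; one witness is 2, 3, 4, 5, 11 at positions 1,2,5,6,8.

5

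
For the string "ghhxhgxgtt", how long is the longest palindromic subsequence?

Using dp[i][j] = 2 + dp[i+1][j−1] if the ends match, else max(dp[i+1][j], dp[i][j−1]):
dp[1][10] = 5. A witness is gxgxg at positions 1,4,6,7,8.

5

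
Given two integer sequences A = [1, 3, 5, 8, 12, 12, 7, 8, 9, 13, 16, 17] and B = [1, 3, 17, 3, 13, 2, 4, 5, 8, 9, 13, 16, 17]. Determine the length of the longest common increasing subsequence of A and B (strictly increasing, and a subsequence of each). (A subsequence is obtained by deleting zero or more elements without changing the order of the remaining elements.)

8

For each value that appears in both, track the longest common increasing run ending there.
The best achievable length is 8; one witness is 1, 3, 5, 8, 9, 13, 16, 17 (A-positions 1,2,3,4,9,10,11,12, B-positions 1,2,8,9,10,11,12,13).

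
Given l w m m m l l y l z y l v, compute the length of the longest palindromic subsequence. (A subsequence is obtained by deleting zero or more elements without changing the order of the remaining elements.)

5

One longest palindromic subsequence is lyzyl (positions 7,8,10,11,12); it reads the same forward and backward, and the interval DP gives dp[1][13] = 5.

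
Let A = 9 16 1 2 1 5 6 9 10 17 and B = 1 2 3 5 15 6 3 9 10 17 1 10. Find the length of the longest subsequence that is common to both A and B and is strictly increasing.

7

For each value that appears in both, track the longest common increasing run ending there.
The best achievable length is 7; one witness is 1, 2, 5, 6, 9, 10, 17 (A-positions 3,4,6,7,8,9,10, B-positions 1,2,4,6,8,9,10).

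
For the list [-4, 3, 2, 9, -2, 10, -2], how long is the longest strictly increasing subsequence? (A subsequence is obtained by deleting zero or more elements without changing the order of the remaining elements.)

Let dp[i] be the longest increasing subsequence ending at position i. Then dp = [1, 2, 2, 3, 2, 4, 2].
The maximum is 4; one witness is -4, 3, 9, 10 at positions 1,2,4,6.

4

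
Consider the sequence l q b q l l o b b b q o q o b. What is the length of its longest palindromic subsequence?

One longest palindromic subsequence is bqobbboqb (positions 3,4,7,8,9,10,12,13,15); it reads the same forward and backward, and the interval DP gives dp[1][15] = 9.

9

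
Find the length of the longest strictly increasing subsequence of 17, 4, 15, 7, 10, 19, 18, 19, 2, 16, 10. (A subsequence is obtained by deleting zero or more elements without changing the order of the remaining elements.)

5

Scanning left to right, the best length ending at each element is: 17→1, 4→1, 15→2, 7→2, 10→3, 19→4, 18→4, 19→5, 2→1, 16→4, 10→3.
So the longest increasing subsequence has length 5, e.g. 4, 7, 10, 18, 19.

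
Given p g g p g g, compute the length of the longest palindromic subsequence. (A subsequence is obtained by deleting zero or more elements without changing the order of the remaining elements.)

Using dp[i][j] = 2 + dp[i+1][j−1] if the ends match, else max(dp[i+1][j], dp[i][j−1]):
dp[1][6] = 5. A witness is ggpgg at positions 2,3,4,5,6.

5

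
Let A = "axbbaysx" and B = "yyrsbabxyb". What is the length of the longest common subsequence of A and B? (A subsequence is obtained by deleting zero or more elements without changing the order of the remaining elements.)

3

A longest common subsequence is axb (length 3); the LCS DP confirms no longer common subsequence exists.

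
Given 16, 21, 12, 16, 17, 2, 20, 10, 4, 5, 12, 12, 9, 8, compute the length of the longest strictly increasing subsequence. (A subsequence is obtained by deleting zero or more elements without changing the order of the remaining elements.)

4

One longest increasing subsequence is 12, 16, 17, 20 (positions 3,4,5,7), of length 4; no longer one exists.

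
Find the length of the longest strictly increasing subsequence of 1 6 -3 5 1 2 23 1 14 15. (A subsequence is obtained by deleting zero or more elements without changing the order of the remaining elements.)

5

Scanning left to right, the best length ending at each element is: 1→1, 6→2, -3→1, 5→2, 1→2, 2→3, 23→4, 1→2, 14→4, 15→5.
So the longest increasing subsequence has length 5, e.g. -3, 1, 2, 14, 15.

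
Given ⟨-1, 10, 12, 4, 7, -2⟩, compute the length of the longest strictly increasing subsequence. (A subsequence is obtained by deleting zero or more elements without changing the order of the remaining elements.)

Let dp[i] be the longest increasing subsequence ending at position i. Then dp = [1, 2, 3, 2, 3, 1].
The maximum is 3; one witness is -1, 10, 12 at positions 1,2,3.

3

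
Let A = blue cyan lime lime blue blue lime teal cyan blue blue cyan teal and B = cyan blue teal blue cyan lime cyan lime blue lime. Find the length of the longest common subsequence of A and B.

Backtracking the LCS table gives one alignment: blue (A1,B4) → cyan (A2,B5) → lime (A3,B6) → lime (A4,B8) → blue (A6,B9) → lime (A7,B10).
So the longest common subsequence has length 6.

6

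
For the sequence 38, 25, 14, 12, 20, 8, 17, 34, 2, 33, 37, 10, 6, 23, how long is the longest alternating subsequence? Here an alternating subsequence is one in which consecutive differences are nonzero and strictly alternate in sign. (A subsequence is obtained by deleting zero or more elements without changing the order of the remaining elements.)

A longest alternating subsequence is 38, 14, 20, 8, 17, 2, 33, 10, 23 (positions 1,3,5,6,7,9,10,12,14); its 8 consecutive differences strictly alternate in sign, and length 9 is optimal.

9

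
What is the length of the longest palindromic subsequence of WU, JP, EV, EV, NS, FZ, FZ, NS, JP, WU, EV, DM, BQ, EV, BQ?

Using dp[i][j] = 2 + dp[i+1][j−1] if the ends match, else max(dp[i+1][j], dp[i][j−1]):
dp[1][15] = 8. A witness is EV EV NS FZ FZ NS EV EV at positions 3,4,5,6,7,8,11,14.

8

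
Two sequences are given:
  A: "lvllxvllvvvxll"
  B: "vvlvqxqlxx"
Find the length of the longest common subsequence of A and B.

Backtracking the LCS table gives one alignment: v (A2,B1) → v (A6,B2) → l (A8,B3) → v (A9,B4) → x (A12,B6) → l (A13,B8).
So the longest common subsequence has length 6.

6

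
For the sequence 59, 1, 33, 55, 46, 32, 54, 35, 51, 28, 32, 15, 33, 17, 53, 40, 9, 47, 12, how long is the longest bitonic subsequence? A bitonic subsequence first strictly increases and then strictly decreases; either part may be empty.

8

Let inc[i] be the LIS ending at i and dec[i] the longest strictly decreasing subsequence starting at i. inc = [1, 1, 2, 3, 3, 2, 4, 3, 4, 2, 3, 2, 4, 3, 5, 5, 2, 6, 3], dec = [7, 1, 5, 6, 5, 4, 5, 4, 4, 3, 3, 2, 3, 2, 3, 2, 1, 2, 1].
max_i inc[i]+dec[i]−1 = 8, with one witness 1, 33, 55, 54, 51, 33, 17, 12.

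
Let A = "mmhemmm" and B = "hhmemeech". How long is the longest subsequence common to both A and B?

Backtracking the LCS table gives one alignment: m (A1,B3) → m (A2,B5) → h (A3,B9).
So the longest common subsequence has length 3.

3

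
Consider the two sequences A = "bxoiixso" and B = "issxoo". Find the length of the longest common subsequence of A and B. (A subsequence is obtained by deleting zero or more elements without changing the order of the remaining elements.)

Backtracking the LCS table gives one alignment: x (A2,B4) → o (A3,B5) → o (A8,B6).
So the longest common subsequence has length 3.

3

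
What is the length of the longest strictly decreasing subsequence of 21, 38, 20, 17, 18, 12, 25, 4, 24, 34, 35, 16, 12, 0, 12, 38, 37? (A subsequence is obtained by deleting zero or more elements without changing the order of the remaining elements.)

One longest decreasing subsequence is 21, 20, 17, 12, 4, 0 (positions 1,3,4,6,8,14), of length 6; no longer one exists.

6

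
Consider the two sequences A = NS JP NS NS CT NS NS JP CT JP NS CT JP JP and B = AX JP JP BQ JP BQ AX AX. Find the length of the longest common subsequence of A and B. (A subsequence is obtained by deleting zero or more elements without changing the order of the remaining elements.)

3

Backtracking the LCS table gives one alignment: JP (A2,B2) → JP (A8,B3) → JP (A10,B5).
So the longest common subsequence has length 3.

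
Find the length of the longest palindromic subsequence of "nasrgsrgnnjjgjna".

One longest palindromic subsequence is anjgjna (positions 2,9,11,13,14,15,16); it reads the same forward and backward, and the interval DP gives dp[1][16] = 7.

7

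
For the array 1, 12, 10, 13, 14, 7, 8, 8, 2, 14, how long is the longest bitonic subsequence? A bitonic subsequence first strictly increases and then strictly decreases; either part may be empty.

6

Let inc[i] be the LIS ending at i and dec[i] the longest strictly decreasing subsequence starting at i. inc = [1, 2, 2, 3, 4, 2, 3, 3, 2, 4], dec = [1, 4, 3, 3, 3, 2, 2, 2, 1, 1].
max_i inc[i]+dec[i]−1 = 6, with one witness 1, 12, 13, 14, 8, 2.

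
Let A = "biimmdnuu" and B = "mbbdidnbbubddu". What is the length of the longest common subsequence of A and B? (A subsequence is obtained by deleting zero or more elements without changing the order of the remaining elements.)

Backtracking the LCS table gives one alignment: b (A1,B3) → i (A3,B5) → d (A6,B6) → n (A7,B7) → u (A8,B10) → u (A9,B14).
So the longest common subsequence has length 6.

6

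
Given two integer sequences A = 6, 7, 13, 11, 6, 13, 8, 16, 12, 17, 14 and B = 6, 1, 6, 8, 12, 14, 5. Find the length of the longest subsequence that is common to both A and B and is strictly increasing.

4

A longest common strictly increasing subsequence is 6, 8, 12, 14 (length 4); it appears in order in both A and B, and no longer such subsequence exists.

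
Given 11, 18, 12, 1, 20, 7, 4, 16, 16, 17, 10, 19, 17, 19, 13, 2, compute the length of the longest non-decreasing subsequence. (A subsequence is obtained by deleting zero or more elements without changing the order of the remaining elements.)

7

Let dp[i] be the longest non-decreasing subsequence ending at position i. Then dp = [1, 2, 2, 1, 3, 2, 2, 3, 4, 5, 3, 6, 6, 7, 4, 2].
The maximum is 7; one witness is 11, 12, 16, 16, 17, 19, 19 at positions 1,3,8,9,10,12,14.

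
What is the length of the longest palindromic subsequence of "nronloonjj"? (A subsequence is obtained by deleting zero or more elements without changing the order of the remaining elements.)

Using dp[i][j] = 2 + dp[i+1][j−1] if the ends match, else max(dp[i+1][j], dp[i][j−1]):
dp[1][10] = 5. A witness is nooon at positions 1,3,6,7,8.

5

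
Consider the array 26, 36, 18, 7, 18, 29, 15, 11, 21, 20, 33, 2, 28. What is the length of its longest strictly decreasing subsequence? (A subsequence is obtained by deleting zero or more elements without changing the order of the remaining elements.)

5

Let dp[i] be the longest decreasing subsequence ending at position i. Then dp = [1, 1, 2, 3, 2, 2, 3, 4, 3, 4, 2, 5, 3].
The maximum is 5; one witness is 26, 18, 15, 11, 2 at positions 1,3,7,8,12.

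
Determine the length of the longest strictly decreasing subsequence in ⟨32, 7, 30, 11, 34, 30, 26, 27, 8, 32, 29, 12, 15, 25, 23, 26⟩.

5

Let dp[i] be the longest decreasing subsequence ending at position i. Then dp = [1, 2, 2, 3, 1, 2, 3, 3, 4, 2, 3, 4, 4, 4, 5, 4].
The maximum is 5; one witness is 32, 30, 26, 25, 23 at positions 1,3,7,14,15.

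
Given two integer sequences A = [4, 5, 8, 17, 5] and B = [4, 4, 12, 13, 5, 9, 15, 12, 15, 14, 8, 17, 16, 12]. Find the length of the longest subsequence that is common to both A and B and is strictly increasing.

A longest common strictly increasing subsequence is 4, 5, 8, 17 (length 4); it appears in order in both A and B, and no longer such subsequence exists.

4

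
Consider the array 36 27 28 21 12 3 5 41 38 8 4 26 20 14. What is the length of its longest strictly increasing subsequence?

4

Let dp[i] be the longest increasing subsequence ending at position i. Then dp = [1, 1, 2, 1, 1, 1, 2, 3, 3, 3, 2, 4, 4, 4].
The maximum is 4; one witness is 3, 5, 8, 26 at positions 6,7,10,12.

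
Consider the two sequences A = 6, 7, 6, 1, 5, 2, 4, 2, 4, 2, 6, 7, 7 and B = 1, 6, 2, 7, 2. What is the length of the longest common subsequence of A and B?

3

A longest common subsequence is 6, 7, 2 (length 3); the LCS DP confirms no longer common subsequence exists.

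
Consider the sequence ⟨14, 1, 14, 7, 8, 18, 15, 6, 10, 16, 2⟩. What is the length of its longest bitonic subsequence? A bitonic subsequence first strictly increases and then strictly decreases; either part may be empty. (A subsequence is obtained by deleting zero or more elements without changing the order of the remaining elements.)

7

Let inc[i] be the LIS ending at i and dec[i] the longest strictly decreasing subsequence starting at i. inc = [1, 1, 2, 2, 3, 4, 4, 2, 4, 5, 2], dec = [4, 1, 4, 3, 3, 4, 3, 2, 2, 2, 1].
max_i inc[i]+dec[i]−1 = 7, with one witness 1, 7, 8, 18, 15, 10, 2.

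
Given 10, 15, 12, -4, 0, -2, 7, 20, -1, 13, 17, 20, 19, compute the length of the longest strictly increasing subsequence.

6

One longest increasing subsequence is -4, 0, 7, 13, 17, 20 (positions 4,5,7,10,11,12), of length 6; no longer one exists.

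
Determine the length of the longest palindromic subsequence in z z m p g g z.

4

One longest palindromic subsequence is zggz (positions 1,5,6,7); it reads the same forward and backward, and the interval DP gives dp[1][7] = 4.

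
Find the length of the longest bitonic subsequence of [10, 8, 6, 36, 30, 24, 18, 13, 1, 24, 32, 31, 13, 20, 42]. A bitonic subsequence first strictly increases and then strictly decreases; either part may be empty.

7

One longest bitonic subsequence is 10, 36, 30, 24, 18, 13, 1 (positions 1,4,5,6,7,8,9): it rises to 36 then falls. Length 7 is optimal.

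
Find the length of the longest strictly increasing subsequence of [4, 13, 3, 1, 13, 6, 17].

One longest increasing subsequence is 4, 13, 17 (positions 1,2,7), of length 3; no longer one exists.

3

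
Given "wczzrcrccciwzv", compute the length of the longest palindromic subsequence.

7

One longest palindromic subsequence is wcccccw (positions 1,2,6,8,9,10,12); it reads the same forward and backward, and the interval DP gives dp[1][14] = 7.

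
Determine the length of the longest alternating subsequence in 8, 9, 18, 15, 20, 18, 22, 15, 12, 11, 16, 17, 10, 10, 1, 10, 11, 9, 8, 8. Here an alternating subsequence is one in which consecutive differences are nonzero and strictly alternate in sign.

11

Track the best alternating length ending on an up-step vs a down-step at each position: up/down = 1/1, 2/1, 2/1, 2/3, 4/1, 4/5, 6/1, 2/7, 2/7, 2/7, 8/7, 8/7, 2/9, 2/9, 1/9, 10/9, 10/9, 10/11, 10/11, 10/11.
The maximum over both is 11; one such subsequence is 8, 18, 15, 20, 18, 22, 15, 16, 1, 10, 9.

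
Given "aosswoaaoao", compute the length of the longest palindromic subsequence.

6

Using dp[i][j] = 2 + dp[i+1][j−1] if the ends match, else max(dp[i+1][j], dp[i][j−1]):
dp[1][11] = 6. A witness is ooaaoo at positions 2,6,7,8,9,11.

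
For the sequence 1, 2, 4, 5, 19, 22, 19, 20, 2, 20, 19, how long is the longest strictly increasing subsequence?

Let dp[i] be the longest increasing subsequence ending at position i. Then dp = [1, 2, 3, 4, 5, 6, 5, 6, 2, 6, 5].
The maximum is 6; one witness is 1, 2, 4, 5, 19, 22 at positions 1,2,3,4,5,6.

6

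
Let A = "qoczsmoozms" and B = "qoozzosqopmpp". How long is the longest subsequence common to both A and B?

6

A longest common subsequence is qozsom (length 6); the LCS DP confirms no longer common subsequence exists.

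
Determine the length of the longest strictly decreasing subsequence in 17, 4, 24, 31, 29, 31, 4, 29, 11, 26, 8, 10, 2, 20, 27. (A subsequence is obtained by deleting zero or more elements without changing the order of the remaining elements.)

Let dp[i] be the longest decreasing subsequence ending at position i. Then dp = [1, 2, 1, 1, 2, 1, 3, 2, 3, 3, 4, 4, 5, 4, 3].
The maximum is 5; one witness is 31, 29, 11, 8, 2 at positions 4,5,9,11,13.

5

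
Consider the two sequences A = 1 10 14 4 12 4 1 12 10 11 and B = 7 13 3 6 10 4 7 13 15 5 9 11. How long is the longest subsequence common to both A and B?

3

A longest common subsequence is 10, 4, 11 (length 3); the LCS DP confirms no longer common subsequence exists.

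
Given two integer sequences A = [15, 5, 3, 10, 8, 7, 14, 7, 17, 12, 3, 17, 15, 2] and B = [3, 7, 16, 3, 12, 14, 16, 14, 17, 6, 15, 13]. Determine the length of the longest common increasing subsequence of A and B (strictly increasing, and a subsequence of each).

For each value that appears in both, track the longest common increasing run ending there.
The best achievable length is 4; one witness is 3, 7, 14, 17 (A-positions 3,6,7,9, B-positions 1,2,6,9).

4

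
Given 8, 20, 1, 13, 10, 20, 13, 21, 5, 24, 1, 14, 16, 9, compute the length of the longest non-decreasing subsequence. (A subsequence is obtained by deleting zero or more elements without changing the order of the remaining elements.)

5

One longest non-decreasing subsequence is 8, 20, 20, 21, 24 (positions 1,2,6,8,10), of length 5; no longer one exists.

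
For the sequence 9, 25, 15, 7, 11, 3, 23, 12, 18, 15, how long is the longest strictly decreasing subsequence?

One longest decreasing subsequence is 25, 15, 7, 3 (positions 2,3,4,6), of length 4; no longer one exists.

4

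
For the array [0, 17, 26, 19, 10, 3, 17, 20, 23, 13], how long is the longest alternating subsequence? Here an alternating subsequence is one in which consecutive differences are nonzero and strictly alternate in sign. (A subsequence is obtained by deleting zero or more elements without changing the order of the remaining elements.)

A longest alternating subsequence is 0, 17, 10, 17, 13 (positions 1,2,5,7,10); its 4 consecutive differences strictly alternate in sign, and length 5 is optimal.

5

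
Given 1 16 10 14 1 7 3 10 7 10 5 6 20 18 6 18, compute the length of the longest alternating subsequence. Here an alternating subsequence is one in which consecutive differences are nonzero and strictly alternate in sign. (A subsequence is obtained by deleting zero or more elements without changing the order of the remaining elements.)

A longest alternating subsequence is 1, 16, 10, 14, 1, 7, 3, 10, 7, 10, 5, 20, 6, 18 (positions 1,2,3,4,5,6,7,8,9,10,11,13,15,16); its 13 consecutive differences strictly alternate in sign, and length 14 is optimal.

14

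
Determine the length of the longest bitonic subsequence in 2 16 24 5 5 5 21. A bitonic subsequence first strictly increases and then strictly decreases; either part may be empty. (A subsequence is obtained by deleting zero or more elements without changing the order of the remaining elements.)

One longest bitonic subsequence is 2, 16, 24, 21 (positions 1,2,3,7): it rises to 24 then falls. Length 4 is optimal.

4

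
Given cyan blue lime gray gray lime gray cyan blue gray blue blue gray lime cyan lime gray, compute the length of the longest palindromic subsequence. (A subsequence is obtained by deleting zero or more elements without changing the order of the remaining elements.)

10

Using dp[i][j] = 2 + dp[i+1][j−1] if the ends match, else max(dp[i+1][j], dp[i][j−1]):
dp[1][17] = 10. A witness is gray lime cyan gray blue blue gray cyan lime gray at positions 4,6,8,10,11,12,13,15,16,17.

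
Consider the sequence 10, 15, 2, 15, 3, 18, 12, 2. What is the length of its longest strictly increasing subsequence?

3

Let dp[i] be the longest increasing subsequence ending at position i. Then dp = [1, 2, 1, 2, 2, 3, 3, 1].
The maximum is 3; one witness is 10, 15, 18 at positions 1,2,6.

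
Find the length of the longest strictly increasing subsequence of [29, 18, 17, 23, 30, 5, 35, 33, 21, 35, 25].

5

One longest increasing subsequence is 18, 23, 30, 33, 35 (positions 2,4,5,8,10), of length 5; no longer one exists.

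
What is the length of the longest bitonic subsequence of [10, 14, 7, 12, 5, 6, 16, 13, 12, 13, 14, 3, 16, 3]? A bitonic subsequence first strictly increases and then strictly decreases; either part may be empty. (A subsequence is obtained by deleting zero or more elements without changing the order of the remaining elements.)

7

Let inc[i] be the LIS ending at i and dec[i] the longest strictly decreasing subsequence starting at i. inc = [1, 2, 1, 2, 1, 2, 3, 3, 3, 4, 5, 1, 6, 1], dec = [4, 4, 3, 3, 2, 2, 4, 3, 2, 2, 2, 1, 2, 1].
max_i inc[i]+dec[i]−1 = 7, with one witness 5, 6, 12, 13, 14, 16, 3.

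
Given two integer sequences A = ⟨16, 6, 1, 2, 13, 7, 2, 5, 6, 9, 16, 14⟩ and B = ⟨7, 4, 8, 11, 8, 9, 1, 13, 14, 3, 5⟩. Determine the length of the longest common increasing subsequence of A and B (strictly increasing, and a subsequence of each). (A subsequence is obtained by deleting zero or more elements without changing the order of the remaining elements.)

A longest common strictly increasing subsequence is 7, 9, 14 (length 3); it appears in order in both A and B, and no longer such subsequence exists.

3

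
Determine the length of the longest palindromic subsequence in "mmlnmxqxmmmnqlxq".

9

Using dp[i][j] = 2 + dp[i+1][j−1] if the ends match, else max(dp[i+1][j], dp[i][j−1]):
dp[1][16] = 9. A witness is lnmxqxmnl at positions 3,4,5,6,7,8,11,12,14.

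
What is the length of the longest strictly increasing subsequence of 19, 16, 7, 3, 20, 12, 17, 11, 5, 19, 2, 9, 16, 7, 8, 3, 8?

Scanning left to right, the best length ending at each element is: 19→1, 16→1, 7→1, 3→1, 20→2, 12→2, 17→3, 11→2, 5→2, 19→4, 2→1, 9→3, 16→4, 7→3, 8→4, 3→2, 8→4.
So the longest increasing subsequence has length 4, e.g. 7, 12, 17, 19.

4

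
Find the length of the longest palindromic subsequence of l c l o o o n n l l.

Using dp[i][j] = 2 + dp[i+1][j−1] if the ends match, else max(dp[i+1][j], dp[i][j−1]):
dp[1][10] = 7. A witness is lloooll at positions 1,3,4,5,6,9,10.

7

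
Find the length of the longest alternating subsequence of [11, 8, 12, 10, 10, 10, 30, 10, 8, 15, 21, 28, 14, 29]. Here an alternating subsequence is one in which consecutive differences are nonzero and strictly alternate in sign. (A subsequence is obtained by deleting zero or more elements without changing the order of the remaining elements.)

9

Track the best alternating length ending on an up-step vs a down-step at each position: up/down = 1/1, 1/2, 3/1, 3/4, 3/4, 3/4, 5/1, 3/6, 1/6, 7/6, 7/6, 7/6, 7/8, 9/6.
The maximum over both is 9; one such subsequence is 11, 8, 12, 10, 30, 10, 15, 14, 29.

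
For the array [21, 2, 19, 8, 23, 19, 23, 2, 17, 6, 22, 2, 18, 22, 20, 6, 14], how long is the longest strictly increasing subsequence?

Scanning left to right, the best length ending at each element is: 21→1, 2→1, 19→2, 8→2, 23→3, 19→3, 23→4, 2→1, 17→3, 6→2, 22→4, 2→1, 18→4, 22→5, 20→5, 6→2, 14→3.
So the longest increasing subsequence has length 5, e.g. 2, 8, 17, 18, 22.

5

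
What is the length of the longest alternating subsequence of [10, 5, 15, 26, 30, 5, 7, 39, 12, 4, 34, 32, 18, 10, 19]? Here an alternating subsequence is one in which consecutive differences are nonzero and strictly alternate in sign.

A longest alternating subsequence is 10, 5, 15, 5, 39, 12, 34, 18, 19 (positions 1,2,3,6,8,9,11,13,15); its 8 consecutive differences strictly alternate in sign, and length 9 is optimal.

9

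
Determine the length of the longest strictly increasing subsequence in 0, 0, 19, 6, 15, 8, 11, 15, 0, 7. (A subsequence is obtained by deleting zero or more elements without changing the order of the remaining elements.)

5

One longest increasing subsequence is 0, 6, 8, 11, 15 (positions 1,4,6,7,8), of length 5; no longer one exists.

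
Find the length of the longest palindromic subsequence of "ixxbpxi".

Using dp[i][j] = 2 + dp[i+1][j−1] if the ends match, else max(dp[i+1][j], dp[i][j−1]):
dp[1][7] = 5. A witness is ixpxi at positions 1,2,5,6,7.

5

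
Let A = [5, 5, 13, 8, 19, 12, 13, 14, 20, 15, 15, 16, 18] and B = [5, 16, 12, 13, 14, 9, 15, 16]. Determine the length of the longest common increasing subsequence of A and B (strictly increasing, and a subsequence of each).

6

For each value that appears in both, track the longest common increasing run ending there.
The best achievable length is 6; one witness is 5, 12, 13, 14, 15, 16 (A-positions 1,6,7,8,10,12, B-positions 1,3,4,5,7,8).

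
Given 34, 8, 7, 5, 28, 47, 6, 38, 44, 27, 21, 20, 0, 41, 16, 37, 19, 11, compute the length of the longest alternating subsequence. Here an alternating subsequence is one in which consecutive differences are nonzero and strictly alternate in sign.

10

A longest alternating subsequence is 34, 8, 28, 6, 38, 27, 41, 16, 37, 19 (positions 1,2,5,7,8,10,14,15,16,17); its 9 consecutive differences strictly alternate in sign, and length 10 is optimal.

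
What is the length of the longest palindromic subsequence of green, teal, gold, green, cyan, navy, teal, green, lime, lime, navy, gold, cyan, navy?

6

Using dp[i][j] = 2 + dp[i+1][j−1] if the ends match, else max(dp[i+1][j], dp[i][j−1]):
dp[1][14] = 6. A witness is cyan navy lime lime navy cyan at positions 5,6,9,10,11,13.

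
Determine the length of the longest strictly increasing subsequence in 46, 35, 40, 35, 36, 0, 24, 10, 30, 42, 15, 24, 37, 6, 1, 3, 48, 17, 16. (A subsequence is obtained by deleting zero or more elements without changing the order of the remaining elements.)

6

One longest increasing subsequence is 0, 10, 15, 24, 37, 48 (positions 6,8,11,12,13,17), of length 6; no longer one exists.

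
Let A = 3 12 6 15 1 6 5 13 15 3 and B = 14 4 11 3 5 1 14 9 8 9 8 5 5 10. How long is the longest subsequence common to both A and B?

A longest common subsequence is 3, 1, 5 (length 3); the LCS DP confirms no longer common subsequence exists.

3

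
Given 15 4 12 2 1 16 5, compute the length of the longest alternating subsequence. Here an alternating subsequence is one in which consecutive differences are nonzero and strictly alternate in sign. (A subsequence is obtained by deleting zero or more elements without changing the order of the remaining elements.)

6

Track the best alternating length ending on an up-step vs a down-step at each position: up/down = 1/1, 1/2, 3/2, 1/4, 1/4, 5/1, 5/6.
The maximum over both is 6; one such subsequence is 15, 4, 12, 2, 16, 5.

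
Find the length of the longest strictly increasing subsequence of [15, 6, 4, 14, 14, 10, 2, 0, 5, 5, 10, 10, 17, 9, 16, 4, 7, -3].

One longest increasing subsequence is 4, 5, 10, 17 (positions 3,9,11,13), of length 4; no longer one exists.

4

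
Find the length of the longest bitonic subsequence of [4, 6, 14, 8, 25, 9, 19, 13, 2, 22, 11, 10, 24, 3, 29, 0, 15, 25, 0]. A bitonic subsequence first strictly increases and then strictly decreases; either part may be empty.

10

Let inc[i] be the LIS ending at i and dec[i] the longest strictly decreasing subsequence starting at i. inc = [1, 2, 3, 3, 4, 4, 5, 5, 1, 6, 5, 5, 7, 2, 8, 1, 6, 8, 1], dec = [3, 3, 6, 3, 7, 3, 6, 5, 2, 5, 4, 3, 3, 2, 3, 1, 2, 2, 1].
max_i inc[i]+dec[i]−1 = 10, with one witness 4, 6, 14, 25, 19, 13, 11, 10, 3, 0.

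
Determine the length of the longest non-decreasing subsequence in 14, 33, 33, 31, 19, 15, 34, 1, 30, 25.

4

One longest non-decreasing subsequence is 14, 33, 33, 34 (positions 1,2,3,7), of length 4; no longer one exists.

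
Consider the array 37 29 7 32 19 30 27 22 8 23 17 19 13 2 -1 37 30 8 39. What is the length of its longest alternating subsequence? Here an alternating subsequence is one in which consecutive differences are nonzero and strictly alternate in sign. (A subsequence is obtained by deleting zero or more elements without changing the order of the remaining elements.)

A longest alternating subsequence is 37, 29, 32, 19, 30, 22, 23, 17, 19, 13, 37, 30, 39 (positions 1,2,4,5,6,8,10,11,12,13,16,17,19); its 12 consecutive differences strictly alternate in sign, and length 13 is optimal.

13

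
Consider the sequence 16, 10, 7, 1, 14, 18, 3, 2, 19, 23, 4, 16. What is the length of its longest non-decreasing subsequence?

Scanning left to right, the best length ending at each element is: 16→1, 10→1, 7→1, 1→1, 14→2, 18→3, 3→2, 2→2, 19→4, 23→5, 4→3, 16→4.
So the longest non-decreasing subsequence has length 5, e.g. 10, 14, 18, 19, 23.

5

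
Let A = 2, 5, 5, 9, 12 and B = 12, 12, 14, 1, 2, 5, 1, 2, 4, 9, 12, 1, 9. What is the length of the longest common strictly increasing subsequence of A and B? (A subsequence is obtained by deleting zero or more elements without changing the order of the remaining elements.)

For each value that appears in both, track the longest common increasing run ending there.
The best achievable length is 4; one witness is 2, 5, 9, 12 (A-positions 1,2,4,5, B-positions 5,6,10,11).

4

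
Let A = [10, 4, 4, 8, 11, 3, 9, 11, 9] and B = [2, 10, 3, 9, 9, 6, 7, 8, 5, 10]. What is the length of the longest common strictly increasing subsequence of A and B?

2

A longest common strictly increasing subsequence is 3, 9 (length 2); it appears in order in both A and B, and no longer such subsequence exists.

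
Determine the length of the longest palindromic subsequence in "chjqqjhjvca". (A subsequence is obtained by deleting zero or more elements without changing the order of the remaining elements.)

One longest palindromic subsequence is chjqqjhc (positions 1,2,3,4,5,6,7,10); it reads the same forward and backward, and the interval DP gives dp[1][11] = 8.

8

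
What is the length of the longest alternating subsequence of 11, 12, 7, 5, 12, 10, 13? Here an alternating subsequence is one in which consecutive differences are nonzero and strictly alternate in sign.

6

Track the best alternating length ending on an up-step vs a down-step at each position: up/down = 1/1, 2/1, 1/3, 1/3, 4/1, 4/5, 6/1.
The maximum over both is 6; one such subsequence is 11, 12, 7, 12, 10, 13.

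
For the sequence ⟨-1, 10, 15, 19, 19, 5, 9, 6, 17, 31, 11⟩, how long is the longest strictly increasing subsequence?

5

One longest increasing subsequence is -1, 10, 15, 19, 31 (positions 1,2,3,4,10), of length 5; no longer one exists.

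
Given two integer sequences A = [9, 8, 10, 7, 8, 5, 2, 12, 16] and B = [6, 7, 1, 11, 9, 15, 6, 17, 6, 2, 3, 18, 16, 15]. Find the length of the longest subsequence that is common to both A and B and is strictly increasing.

For each value that appears in both, track the longest common increasing run ending there.
The best achievable length is 2; one witness is 7, 16 (A-positions 4,9, B-positions 2,13).

2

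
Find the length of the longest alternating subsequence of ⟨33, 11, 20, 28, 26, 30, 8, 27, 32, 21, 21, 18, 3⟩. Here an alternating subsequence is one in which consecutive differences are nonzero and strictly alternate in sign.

A longest alternating subsequence is 33, 11, 28, 26, 30, 8, 27, 21 (positions 1,2,4,5,6,7,8,10); its 7 consecutive differences strictly alternate in sign, and length 8 is optimal.

8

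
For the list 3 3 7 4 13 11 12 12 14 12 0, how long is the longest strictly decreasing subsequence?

3

One longest decreasing subsequence is 7, 4, 0 (positions 3,4,11), of length 3; no longer one exists.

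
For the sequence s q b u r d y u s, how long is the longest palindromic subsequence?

Using dp[i][j] = 2 + dp[i+1][j−1] if the ends match, else max(dp[i+1][j], dp[i][j−1]):
dp[1][9] = 5. A witness is suyus at positions 1,4,7,8,9.

5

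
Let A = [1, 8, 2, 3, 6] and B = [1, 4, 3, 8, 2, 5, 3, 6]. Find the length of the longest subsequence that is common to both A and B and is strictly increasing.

4

For each value that appears in both, track the longest common increasing run ending there.
The best achievable length is 4; one witness is 1, 2, 3, 6 (A-positions 1,3,4,5, B-positions 1,5,7,8).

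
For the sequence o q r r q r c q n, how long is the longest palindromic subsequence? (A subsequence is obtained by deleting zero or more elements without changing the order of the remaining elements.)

One longest palindromic subsequence is qrqrq (positions 2,4,5,6,8); it reads the same forward and backward, and the interval DP gives dp[1][9] = 5.

5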